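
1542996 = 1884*819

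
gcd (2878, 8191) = 1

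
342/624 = 57/104≈0.548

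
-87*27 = -2349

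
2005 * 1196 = 2397980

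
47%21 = 5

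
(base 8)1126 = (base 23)130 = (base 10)598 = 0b1001010110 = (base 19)1c9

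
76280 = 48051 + 28229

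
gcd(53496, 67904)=8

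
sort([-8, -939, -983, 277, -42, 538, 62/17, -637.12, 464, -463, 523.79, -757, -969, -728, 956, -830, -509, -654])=[-983, -969, -939, -830, -757, -728, -654, -637.12, -509, -463, -42, -8, 62/17, 277, 464, 523.79, 538, 956]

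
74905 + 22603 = 97508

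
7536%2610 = 2316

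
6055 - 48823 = -42768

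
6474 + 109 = 6583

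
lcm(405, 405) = 405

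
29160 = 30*972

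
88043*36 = 3169548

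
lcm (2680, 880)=58960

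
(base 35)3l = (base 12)a6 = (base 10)126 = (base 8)176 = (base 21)60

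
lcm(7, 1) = 7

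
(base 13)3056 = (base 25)agc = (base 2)1101000000110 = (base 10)6662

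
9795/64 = 153 + 3/64 ≈ 153.05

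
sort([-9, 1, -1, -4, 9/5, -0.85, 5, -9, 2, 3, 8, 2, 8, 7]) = [-9, -9, -4, -1, -0.85, 1, 9/5, 2, 2, 3, 5, 7, 8, 8]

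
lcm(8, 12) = 24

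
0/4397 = 0 = 0.00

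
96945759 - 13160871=83784888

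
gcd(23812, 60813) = 1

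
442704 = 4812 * 92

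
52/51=1 + 1/51 ≈ 1.02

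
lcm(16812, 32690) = 588420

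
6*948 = 5688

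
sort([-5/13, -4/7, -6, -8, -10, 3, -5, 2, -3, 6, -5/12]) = [-10, -8, -6, -5, -3, -4/7, -5/12, -5/13, 2, 3, 6]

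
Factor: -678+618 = -1 * 2^2 * 3^1 * 5^1 = -60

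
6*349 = 2094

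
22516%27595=22516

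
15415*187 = 2882605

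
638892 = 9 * 70988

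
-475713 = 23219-498932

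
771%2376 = 771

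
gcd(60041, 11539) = 1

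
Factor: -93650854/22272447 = -1*2^1*3^(-1)*11^2*386987^1*7424149^(-1)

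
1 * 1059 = 1059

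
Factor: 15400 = 2^3 * 5^2 * 7^1 * 11^1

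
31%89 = 31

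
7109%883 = 45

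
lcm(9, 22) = 198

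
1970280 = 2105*936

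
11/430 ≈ 0.0256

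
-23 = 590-613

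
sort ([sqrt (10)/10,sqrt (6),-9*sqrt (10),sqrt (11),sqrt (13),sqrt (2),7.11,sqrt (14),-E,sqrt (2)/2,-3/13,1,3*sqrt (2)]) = [-9*sqrt (10),-E,-3/13,sqrt (10)/10,sqrt (2)/2,1,sqrt (2),sqrt (6),sqrt (11),sqrt (13),sqrt (14),3*sqrt (2),7.11]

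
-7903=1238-9141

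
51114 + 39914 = 91028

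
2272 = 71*32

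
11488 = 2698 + 8790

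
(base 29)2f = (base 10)73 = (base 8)111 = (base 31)2b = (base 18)41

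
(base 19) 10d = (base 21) hh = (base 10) 374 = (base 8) 566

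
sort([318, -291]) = [-291, 318]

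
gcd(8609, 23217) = 1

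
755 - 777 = -22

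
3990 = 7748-3758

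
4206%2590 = 1616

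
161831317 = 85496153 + 76335164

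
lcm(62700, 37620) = 188100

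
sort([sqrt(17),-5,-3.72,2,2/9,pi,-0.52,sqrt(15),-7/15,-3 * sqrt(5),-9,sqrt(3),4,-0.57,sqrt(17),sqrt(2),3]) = [-9,-3 * sqrt(5),-5,-3.72,-0.57,-0.52,-7/15,2/9,sqrt(2),sqrt(3),2,3,pi,sqrt(15),4,sqrt(17),sqrt(17)]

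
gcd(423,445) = 1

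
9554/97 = 98 + 48/97 ≈ 98.49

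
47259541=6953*6797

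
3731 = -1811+5542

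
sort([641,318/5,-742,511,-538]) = [-742,-538,318/5,511,641]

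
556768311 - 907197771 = -350429460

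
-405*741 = -300105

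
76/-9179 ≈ -0.00828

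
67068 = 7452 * 9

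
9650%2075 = 1350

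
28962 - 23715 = 5247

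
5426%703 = 505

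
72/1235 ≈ 0.0583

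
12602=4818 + 7784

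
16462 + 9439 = 25901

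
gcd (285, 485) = 5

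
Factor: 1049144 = 2^3*131143^1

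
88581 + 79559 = 168140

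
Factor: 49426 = 2^1*13^1*1901^1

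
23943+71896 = 95839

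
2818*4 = 11272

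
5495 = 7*785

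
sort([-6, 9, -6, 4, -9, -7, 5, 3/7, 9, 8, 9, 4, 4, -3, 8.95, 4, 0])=[-9, -7, -6, -6, -3, 0, 3/7, 4, 4, 4, 4, 5, 8, 8.95, 9, 9, 9]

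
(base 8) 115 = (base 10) 77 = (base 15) 52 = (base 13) 5c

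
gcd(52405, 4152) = 1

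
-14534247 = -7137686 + -7396561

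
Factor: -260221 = -1*13^1*37^1*541^1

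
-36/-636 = 3/53 ≈ 0.0566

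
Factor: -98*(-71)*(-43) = -1*2^1*7^2*43^1*71^1 = -299194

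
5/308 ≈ 0.0162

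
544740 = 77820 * 7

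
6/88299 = 2/29433 ≈ 0.0000680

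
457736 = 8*57217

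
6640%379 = 197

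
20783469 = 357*58217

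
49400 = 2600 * 19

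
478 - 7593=-7115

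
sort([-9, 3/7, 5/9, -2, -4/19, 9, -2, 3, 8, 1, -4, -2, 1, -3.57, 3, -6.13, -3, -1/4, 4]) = [-9, -6.13, -4, -3.57, -3, -2, -2, -2, -1/4, -4/19, 3/7, 5/9, 1, 1, 3, 3, 4, 8, 9]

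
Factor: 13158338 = 2^1*163^1*181^1*223^1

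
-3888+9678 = 5790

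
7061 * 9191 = 64897651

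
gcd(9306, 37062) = 18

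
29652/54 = 4942/9 ≈ 549.11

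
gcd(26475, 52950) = 26475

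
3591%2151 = 1440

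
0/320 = 0 = 0.00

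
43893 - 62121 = -18228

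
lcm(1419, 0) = 0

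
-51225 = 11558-62783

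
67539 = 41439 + 26100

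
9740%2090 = 1380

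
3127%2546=581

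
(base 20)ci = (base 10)258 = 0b100000010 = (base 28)96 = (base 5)2013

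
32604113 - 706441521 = -673837408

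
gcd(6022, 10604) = 2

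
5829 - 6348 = -519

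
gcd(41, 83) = 1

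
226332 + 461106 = 687438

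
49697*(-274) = -13616978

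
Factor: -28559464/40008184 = -1 * 241^1 * 14813^1 * 5001023^(-1) = -3569933/5001023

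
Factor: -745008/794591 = -1*2^4*3^1*7^(-1)*11^1*17^1*83^1*113513^(-1)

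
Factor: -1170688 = -1*2^8*17^1*269^1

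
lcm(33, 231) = 231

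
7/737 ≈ 0.00950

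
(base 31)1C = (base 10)43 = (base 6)111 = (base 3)1121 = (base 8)53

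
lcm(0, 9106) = 0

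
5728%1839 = 211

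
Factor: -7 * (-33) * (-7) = -1 * 3^1 * 7^2 * 11^1 = -1617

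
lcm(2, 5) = 10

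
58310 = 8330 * 7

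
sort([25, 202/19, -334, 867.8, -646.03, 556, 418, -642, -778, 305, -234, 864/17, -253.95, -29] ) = [-778, -646.03, -642, -334, -253.95, -234, -29, 202/19, 25, 864/17, 305, 418, 556, 867.8] 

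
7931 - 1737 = 6194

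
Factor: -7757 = -1 * 7757^1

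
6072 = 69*88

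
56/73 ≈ 0.767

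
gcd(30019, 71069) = 1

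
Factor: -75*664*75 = -1*2^3*3^2*5^4*83^1 = -3735000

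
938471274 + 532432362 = 1470903636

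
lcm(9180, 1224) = 18360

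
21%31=21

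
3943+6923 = 10866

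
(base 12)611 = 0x36d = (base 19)283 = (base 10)877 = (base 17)30a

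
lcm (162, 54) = 162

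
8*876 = 7008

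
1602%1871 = 1602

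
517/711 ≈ 0.727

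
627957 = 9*69773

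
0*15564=0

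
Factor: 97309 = 31^1*43^1*73^1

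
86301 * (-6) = -517806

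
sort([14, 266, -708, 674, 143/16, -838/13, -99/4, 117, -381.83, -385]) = [-708, -385, -381.83, -838/13, -99/4, 143/16, 14, 117, 266, 674]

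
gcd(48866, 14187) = 1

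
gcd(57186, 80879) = 1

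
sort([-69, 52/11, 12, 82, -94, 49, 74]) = [-94, -69, 52/11, 12, 49, 74, 82]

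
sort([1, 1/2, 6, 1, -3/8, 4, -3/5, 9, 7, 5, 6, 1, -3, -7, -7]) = [-7, -7, -3, -3/5, -3/8, 1/2, 1, 1, 1, 4, 5, 6, 6, 7, 9]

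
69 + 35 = 104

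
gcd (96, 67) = 1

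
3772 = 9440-5668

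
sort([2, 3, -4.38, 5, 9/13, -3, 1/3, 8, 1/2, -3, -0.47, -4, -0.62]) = [-4.38, -4, -3, -3, -0.62, -0.47, 1/3, 1/2, 9/13, 2, 3, 5, 8]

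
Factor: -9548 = -1 * 2^2 * 7^1 * 11^1 * 31^1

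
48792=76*642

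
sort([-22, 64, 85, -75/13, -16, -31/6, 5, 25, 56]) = [-22, -16, -75/13, -31/6, 5, 25, 56, 64, 85]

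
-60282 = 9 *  (-6698)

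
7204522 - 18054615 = -10850093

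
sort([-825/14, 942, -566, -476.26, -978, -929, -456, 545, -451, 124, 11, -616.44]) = [-978, -929, -616.44, -566, -476.26, -456, -451, -825/14, 11, 124, 545, 942]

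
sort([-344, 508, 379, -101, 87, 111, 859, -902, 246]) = [-902, -344, -101, 87, 111, 246, 379, 508, 859]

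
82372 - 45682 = 36690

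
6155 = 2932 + 3223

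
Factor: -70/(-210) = 3^(-1) = 1/3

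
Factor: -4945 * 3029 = -1 * 5^1 * 13^1 * 23^1 * 43^1 * 233^1 = -14978405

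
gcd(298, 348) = 2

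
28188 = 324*87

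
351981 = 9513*37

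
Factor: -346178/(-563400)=2^(-2) * 3^(-2) * 5^(-2) * 7^1 * 79^1=553/900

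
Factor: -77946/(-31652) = 2^(-1) * 3^1 * 11^1 * 41^(-1) * 193^(-1) * 1181^1 = 38973/15826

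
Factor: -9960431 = -1 * 13^1 * 766187^1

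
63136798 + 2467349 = 65604147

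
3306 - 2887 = 419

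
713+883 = 1596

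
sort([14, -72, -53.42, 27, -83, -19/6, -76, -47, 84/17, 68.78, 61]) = [-83, -76, -72, -53.42, -47, -19/6, 84/17, 14, 27, 61, 68.78]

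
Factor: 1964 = 2^2 * 491^1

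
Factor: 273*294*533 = 2^1*3^2*7^3*13^2*41^1 = 42779646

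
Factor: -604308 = -1*2^2*3^1*50359^1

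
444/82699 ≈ 0.00537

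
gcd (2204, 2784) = 116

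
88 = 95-7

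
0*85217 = 0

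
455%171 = 113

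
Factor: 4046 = 2^1 * 7^1 * 17^2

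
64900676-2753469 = 62147207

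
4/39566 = 2/19783≈0.000101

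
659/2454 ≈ 0.269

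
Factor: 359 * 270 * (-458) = -1 * 2^2 * 3^3 * 5^1 * 229^1 * 359^1 = -44393940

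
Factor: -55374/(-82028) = 2^(-1) * 3^1 * 11^1 * 839^1 * 20507^(-1) = 27687/41014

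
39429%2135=999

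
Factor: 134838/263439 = 2^1 * 227^1 * 887^(-1) = 454/887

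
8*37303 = 298424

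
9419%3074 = 197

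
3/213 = 1/71 ≈ 0.0141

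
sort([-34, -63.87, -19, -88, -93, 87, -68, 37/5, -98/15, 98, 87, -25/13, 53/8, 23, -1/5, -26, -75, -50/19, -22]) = [-93, -88, -75, -68, -63.87, -34, -26, -22, -19, -98/15, -50/19, -25/13, -1/5, 53/8, 37/5, 23, 87, 87, 98]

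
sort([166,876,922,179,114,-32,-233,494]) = [-233,-32,114,166,179,494,876,922]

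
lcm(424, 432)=22896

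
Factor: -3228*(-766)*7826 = 2^4*3^1*7^1*13^1*43^1*269^1*383^1 = 19350943248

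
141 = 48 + 93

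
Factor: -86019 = -1*3^1*53^1*541^1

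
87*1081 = 94047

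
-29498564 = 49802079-79300643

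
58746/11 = 5340 + 6/11 ≈ 5340.55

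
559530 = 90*6217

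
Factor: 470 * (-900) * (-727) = 2^3 * 3^2 * 5^3 * 47^1 * 727^1 = 307521000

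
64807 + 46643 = 111450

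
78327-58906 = 19421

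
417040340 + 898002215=1315042555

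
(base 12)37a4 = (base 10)6316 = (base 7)24262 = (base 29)7en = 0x18ac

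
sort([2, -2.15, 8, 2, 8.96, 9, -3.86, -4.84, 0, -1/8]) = [-4.84, -3.86, -2.15, -1/8, 0, 2, 2, 8, 8.96, 9]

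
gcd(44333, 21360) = 1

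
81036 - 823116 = -742080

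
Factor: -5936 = -1 * 2^4 * 7^1 * 53^1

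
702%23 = 12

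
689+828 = 1517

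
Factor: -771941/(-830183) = 29^(-1) * 28627^(-1) * 771941^1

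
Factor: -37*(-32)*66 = 2^6*3^1*11^1*37^1 = 78144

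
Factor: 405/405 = 1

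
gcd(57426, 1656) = 6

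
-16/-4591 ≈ 0.00349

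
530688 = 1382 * 384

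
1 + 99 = 100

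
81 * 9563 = 774603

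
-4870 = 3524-8394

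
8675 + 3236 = 11911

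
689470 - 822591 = -133121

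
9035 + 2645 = 11680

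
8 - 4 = 4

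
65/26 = 2 + 1/2 = 2.50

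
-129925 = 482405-612330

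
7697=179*43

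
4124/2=2062=2062.00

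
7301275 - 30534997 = -23233722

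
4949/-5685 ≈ -0.871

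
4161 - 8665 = -4504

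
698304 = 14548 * 48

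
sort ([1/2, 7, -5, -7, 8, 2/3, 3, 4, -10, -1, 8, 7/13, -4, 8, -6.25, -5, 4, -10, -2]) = [-10, -10, -7, -6.25, -5, -5, -4, -2, -1, 1/2, 7/13, 2/3, 3, 4, 4, 7, 8, 8, 8]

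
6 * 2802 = 16812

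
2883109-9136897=-6253788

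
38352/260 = 147 + 33/65 ≈ 147.51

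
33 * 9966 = 328878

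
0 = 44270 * 0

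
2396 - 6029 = -3633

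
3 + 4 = 7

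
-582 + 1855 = 1273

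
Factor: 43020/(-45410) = -1 * 2^1 * 3^2 * 19^(-1) = -18/19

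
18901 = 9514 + 9387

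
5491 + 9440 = 14931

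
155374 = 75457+79917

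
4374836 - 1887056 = 2487780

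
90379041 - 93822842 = -3443801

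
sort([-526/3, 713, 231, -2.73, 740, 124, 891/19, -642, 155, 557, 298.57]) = [-642, -526/3, -2.73, 891/19, 124, 155, 231, 298.57, 557, 713, 740]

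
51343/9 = 5704 + 7/9 ≈ 5704.78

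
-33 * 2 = -66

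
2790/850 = 279/85 ≈ 3.28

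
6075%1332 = 747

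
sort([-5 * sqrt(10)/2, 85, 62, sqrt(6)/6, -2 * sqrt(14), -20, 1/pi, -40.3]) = [-40.3, -20, -5 * sqrt(10)/2, -2 * sqrt(14), 1/pi, sqrt(6)/6, 62, 85]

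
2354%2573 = 2354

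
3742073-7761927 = -4019854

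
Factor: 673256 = 2^3 * 23^1 * 3659^1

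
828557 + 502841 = 1331398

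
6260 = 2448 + 3812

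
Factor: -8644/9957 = -1*2^2*3^(-1)*2161^1*3319^(-1)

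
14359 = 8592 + 5767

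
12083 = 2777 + 9306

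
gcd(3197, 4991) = 23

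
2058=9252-7194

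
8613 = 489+8124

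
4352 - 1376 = 2976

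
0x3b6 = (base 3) 1022012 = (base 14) 4bc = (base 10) 950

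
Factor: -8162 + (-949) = -1*3^1*3037^1 = -9111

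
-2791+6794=4003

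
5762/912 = 2881/456 ≈ 6.32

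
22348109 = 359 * 62251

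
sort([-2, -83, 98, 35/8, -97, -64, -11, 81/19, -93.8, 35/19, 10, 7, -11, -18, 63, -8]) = [-97, -93.8, -83, -64, -18, -11, -11, -8, -2, 35/19, 81/19, 35/8, 7, 10, 63, 98]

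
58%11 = 3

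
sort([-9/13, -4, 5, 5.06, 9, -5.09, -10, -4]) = [-10, -5.09, -4, -4, -9/13, 5, 5.06, 9]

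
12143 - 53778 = -41635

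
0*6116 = 0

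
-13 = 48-61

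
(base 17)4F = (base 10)83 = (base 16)53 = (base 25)38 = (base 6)215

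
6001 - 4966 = 1035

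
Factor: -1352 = -1 * 2^3 * 13^2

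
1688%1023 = 665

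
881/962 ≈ 0.916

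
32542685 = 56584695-24042010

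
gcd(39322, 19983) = 1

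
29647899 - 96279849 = -66631950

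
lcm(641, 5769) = 5769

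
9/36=1/4=0.25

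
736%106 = 100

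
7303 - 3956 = 3347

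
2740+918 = 3658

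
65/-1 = -65 = -65.00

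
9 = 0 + 9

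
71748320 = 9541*7520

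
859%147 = 124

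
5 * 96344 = 481720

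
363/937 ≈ 0.387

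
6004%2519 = 966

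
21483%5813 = 4044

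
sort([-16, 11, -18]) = [-18, -16, 11]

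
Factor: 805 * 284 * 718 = 2^3 * 5^1 * 7^1 * 23^1 * 71^1 * 359^1 = 164149160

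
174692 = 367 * 476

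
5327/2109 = 2 + 1109/2109 ≈ 2.53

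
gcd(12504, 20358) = 6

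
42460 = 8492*5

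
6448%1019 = 334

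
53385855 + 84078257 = 137464112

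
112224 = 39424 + 72800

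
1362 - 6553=-5191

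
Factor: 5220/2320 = 2^ (-2)*3^2 = 9/4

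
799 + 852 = 1651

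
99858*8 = 798864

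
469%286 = 183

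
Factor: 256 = 2^8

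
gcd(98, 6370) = 98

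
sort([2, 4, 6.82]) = [2, 4, 6.82]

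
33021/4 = 8255 + 1/4 = 8255.25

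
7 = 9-2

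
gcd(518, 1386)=14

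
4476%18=12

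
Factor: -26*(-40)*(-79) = -1*2^4*5^1*13^1*79^1 = -82160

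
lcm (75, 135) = 675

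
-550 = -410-140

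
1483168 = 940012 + 543156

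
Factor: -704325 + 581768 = -1 * 122557^1 = -122557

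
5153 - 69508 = -64355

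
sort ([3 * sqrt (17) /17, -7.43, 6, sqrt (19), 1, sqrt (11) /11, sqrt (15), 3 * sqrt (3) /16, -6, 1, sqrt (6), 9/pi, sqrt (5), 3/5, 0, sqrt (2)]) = [-7.43, -6, 0, sqrt (11) /11, 3 * sqrt (3) /16, 3/5, 3 * sqrt (17) /17, 1, 1, sqrt (2), sqrt (5), sqrt (6), 9/pi, sqrt (15), sqrt (19), 6]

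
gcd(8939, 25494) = 7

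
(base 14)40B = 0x31B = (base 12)563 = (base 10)795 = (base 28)10B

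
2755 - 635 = 2120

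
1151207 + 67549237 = 68700444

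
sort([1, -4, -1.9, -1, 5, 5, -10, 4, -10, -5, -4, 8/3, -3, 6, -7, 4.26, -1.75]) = [-10, -10, -7, -5, -4, -4, -3, -1.9, -1.75, -1, 1, 8/3, 4, 4.26, 5, 5, 6]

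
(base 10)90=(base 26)3c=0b1011010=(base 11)82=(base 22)42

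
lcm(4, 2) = 4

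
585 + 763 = 1348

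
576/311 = 1 + 265/311 ≈ 1.85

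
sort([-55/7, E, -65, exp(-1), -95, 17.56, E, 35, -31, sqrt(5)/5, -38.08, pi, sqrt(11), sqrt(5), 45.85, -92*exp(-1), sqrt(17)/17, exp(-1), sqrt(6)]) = [-95, -65, -38.08, -92*exp(-1), -31, -55/7, sqrt(17)/17, exp(-1), exp(-1), sqrt(5)/5, sqrt(5), sqrt(6), E, E, pi, sqrt(11), 17.56, 35, 45.85]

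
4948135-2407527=2540608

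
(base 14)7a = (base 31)3f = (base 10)108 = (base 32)3c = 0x6c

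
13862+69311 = 83173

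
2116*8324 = 17613584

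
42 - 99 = -57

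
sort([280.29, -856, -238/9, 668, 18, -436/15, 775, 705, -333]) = [-856, -333, -436/15, -238/9, 18, 280.29, 668, 705, 775]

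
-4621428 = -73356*63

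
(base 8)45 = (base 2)100101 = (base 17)23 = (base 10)37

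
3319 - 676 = 2643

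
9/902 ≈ 0.00998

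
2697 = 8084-5387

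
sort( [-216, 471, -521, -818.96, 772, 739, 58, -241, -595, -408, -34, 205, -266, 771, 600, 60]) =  [-818.96, -595, -521, -408, -266, -241, -216, -34, 58, 60, 205, 471, 600, 739, 771, 772]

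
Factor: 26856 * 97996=2^5 * 3^2 * 373^1 * 24499^1=2631780576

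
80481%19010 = 4441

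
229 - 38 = 191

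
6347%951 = 641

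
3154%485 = 244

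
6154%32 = 10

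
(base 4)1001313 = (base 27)5l3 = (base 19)bcg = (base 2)1000001110111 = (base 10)4215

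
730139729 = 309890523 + 420249206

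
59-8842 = -8783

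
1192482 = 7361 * 162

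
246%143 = 103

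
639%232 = 175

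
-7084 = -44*161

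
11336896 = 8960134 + 2376762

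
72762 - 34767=37995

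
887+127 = 1014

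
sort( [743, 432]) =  [432, 743]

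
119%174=119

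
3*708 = 2124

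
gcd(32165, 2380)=35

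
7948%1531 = 293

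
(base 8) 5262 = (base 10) 2738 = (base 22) 5ea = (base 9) 3672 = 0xab2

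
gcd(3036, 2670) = 6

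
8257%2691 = 184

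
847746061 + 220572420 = 1068318481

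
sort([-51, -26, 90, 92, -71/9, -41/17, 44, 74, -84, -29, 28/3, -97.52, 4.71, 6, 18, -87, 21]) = [-97.52, -87, -84, -51, -29, -26, -71/9, -41/17, 4.71, 6, 28/3, 18, 21, 44, 74, 90, 92]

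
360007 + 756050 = 1116057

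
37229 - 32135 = 5094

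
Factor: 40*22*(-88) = -1*2^7*5^1*11^2 = -77440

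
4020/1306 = 3 + 51/653 ≈ 3.08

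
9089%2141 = 525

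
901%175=26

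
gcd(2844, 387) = 9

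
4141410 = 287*14430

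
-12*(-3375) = 40500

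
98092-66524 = 31568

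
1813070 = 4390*413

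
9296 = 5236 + 4060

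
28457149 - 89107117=-60649968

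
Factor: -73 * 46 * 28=-1 * 2^3 * 7^1 * 23^1 * 73^1=-94024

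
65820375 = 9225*7135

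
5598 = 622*9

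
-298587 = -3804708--3506121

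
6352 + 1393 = 7745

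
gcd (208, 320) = 16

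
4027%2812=1215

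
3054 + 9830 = 12884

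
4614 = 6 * 769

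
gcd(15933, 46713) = 3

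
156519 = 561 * 279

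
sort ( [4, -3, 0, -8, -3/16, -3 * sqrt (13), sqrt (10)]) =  [-3 * sqrt (13), -8, -3, -3/16, 0, sqrt (10), 4]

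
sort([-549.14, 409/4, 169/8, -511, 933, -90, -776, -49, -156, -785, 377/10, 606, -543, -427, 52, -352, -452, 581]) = [-785, -776, -549.14, -543, -511, -452, -427, -352, -156, -90, -49, 169/8, 377/10, 52, 409/4, 581, 606, 933]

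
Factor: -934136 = -1 * 2^3 * 7^2 * 2383^1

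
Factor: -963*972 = -1*2^2*3^7*107^1 = -936036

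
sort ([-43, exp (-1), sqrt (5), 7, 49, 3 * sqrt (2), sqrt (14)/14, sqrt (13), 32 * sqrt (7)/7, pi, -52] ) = [-52, -43, sqrt (14)/14, exp (-1), sqrt (5), pi, sqrt (13), 3 * sqrt (2), 7, 32 * sqrt (7)/7, 49] 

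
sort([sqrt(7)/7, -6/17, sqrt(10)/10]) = [-6/17, sqrt(10)/10, sqrt(7)/7]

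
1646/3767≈0.437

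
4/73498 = 2/36749 ≈ 0.0000544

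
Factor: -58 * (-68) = 2^3 * 17^1 * 29^1 = 3944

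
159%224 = 159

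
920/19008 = 115/2376 ≈ 0.0484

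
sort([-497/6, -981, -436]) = [-981, -436, -497/6]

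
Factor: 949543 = 7^1 * 135649^1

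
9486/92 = 4743/46 ≈ 103.11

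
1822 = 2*911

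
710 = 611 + 99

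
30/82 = 15/41 ≈ 0.366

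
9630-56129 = -46499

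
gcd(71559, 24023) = 1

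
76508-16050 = 60458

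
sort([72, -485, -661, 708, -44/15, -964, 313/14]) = [-964, -661, -485, -44/15, 313/14, 72, 708]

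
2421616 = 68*35612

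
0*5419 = 0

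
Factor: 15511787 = 83^1 * 186889^1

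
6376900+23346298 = 29723198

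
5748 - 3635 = 2113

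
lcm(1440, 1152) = 5760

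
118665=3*39555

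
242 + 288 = 530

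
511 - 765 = -254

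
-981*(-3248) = 3186288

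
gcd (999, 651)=3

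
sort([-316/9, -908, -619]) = [-908, -619, -316/9]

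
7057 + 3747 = 10804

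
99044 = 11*9004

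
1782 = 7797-6015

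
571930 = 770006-198076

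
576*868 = 499968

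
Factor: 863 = 863^1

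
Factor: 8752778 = 2^1*1381^1*3169^1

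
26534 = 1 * 26534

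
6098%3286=2812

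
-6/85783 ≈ -0.0000699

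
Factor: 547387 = 547387^1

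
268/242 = 1+13/121 ≈ 1.11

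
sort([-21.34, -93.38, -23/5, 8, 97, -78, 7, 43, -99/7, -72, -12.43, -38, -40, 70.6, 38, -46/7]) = [-93.38, -78, -72, -40, -38, -21.34, -99/7, -12.43, -46/7, -23/5, 7, 8, 38, 43, 70.6, 97]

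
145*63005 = 9135725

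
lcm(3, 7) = 21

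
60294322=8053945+52240377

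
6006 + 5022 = 11028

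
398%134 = 130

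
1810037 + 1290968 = 3101005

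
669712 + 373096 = 1042808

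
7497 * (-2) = -14994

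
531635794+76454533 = 608090327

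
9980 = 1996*5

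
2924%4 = 0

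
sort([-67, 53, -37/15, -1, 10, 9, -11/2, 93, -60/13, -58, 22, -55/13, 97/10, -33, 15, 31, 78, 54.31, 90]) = [-67, -58, -33, -11/2, -60/13, -55/13, -37/15, -1, 9, 97/10, 10, 15, 22, 31, 53, 54.31, 78, 90, 93]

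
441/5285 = 63/755 ≈ 0.0834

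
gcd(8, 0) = 8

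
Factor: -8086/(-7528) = 2^(-2)*13^1*311^1*941^(-1) = 4043/3764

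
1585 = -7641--9226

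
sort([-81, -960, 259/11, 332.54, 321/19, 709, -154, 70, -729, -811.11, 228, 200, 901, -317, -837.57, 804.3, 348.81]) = [-960, -837.57, -811.11, -729, -317, -154, -81, 321/19, 259/11, 70, 200, 228, 332.54, 348.81, 709, 804.3, 901]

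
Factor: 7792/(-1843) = -1 * 2^4 * 19^(-1) * 97^(-1) * 487^1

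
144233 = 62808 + 81425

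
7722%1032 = 498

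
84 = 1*84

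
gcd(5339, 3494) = 1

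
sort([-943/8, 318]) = [-943/8, 318]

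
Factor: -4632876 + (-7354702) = -1*2^1*157^1*38177^1 = -11987578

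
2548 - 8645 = -6097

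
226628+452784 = 679412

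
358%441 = 358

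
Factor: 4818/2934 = 3^(-1)*11^1*73^1*163^(-1) = 803/489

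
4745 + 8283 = 13028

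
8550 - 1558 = 6992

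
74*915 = 67710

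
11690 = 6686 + 5004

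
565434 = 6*94239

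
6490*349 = 2265010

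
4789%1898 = 993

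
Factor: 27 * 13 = 3^3 * 13^1 = 351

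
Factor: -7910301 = -1*3^1*7^1*29^1*31^1*419^1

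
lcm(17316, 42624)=554112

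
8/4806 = 4/2403 ≈ 0.00166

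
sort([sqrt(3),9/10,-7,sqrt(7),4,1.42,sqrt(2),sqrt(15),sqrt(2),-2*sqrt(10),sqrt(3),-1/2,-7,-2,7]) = [-7,-7,-2*sqrt(10),-2,-1/2,9/10,sqrt(2),sqrt(2),1.42,sqrt(3),sqrt(3),sqrt(7),sqrt(15),4,7]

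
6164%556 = 48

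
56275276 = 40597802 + 15677474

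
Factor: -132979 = -1*7^1*11^2*157^1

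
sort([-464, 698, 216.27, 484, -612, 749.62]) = [-612, -464, 216.27, 484, 698, 749.62]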